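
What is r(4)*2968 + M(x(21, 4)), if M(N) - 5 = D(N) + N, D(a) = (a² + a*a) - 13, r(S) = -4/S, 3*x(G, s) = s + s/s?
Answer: -26719/9 ≈ -2968.8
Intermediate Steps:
x(G, s) = ⅓ + s/3 (x(G, s) = (s + s/s)/3 = (s + 1)/3 = (1 + s)/3 = ⅓ + s/3)
D(a) = -13 + 2*a² (D(a) = (a² + a²) - 13 = 2*a² - 13 = -13 + 2*a²)
M(N) = -8 + N + 2*N² (M(N) = 5 + ((-13 + 2*N²) + N) = 5 + (-13 + N + 2*N²) = -8 + N + 2*N²)
r(4)*2968 + M(x(21, 4)) = -4/4*2968 + (-8 + (⅓ + (⅓)*4) + 2*(⅓ + (⅓)*4)²) = -4*¼*2968 + (-8 + (⅓ + 4/3) + 2*(⅓ + 4/3)²) = -1*2968 + (-8 + 5/3 + 2*(5/3)²) = -2968 + (-8 + 5/3 + 2*(25/9)) = -2968 + (-8 + 5/3 + 50/9) = -2968 - 7/9 = -26719/9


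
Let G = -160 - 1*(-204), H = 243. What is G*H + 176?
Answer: 10868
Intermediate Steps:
G = 44 (G = -160 + 204 = 44)
G*H + 176 = 44*243 + 176 = 10692 + 176 = 10868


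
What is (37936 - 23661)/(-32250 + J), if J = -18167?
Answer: -14275/50417 ≈ -0.28314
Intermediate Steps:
(37936 - 23661)/(-32250 + J) = (37936 - 23661)/(-32250 - 18167) = 14275/(-50417) = 14275*(-1/50417) = -14275/50417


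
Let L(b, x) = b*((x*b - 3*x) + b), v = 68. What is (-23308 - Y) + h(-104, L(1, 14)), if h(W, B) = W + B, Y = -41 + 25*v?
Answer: -25098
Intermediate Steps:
L(b, x) = b*(b - 3*x + b*x) (L(b, x) = b*((b*x - 3*x) + b) = b*((-3*x + b*x) + b) = b*(b - 3*x + b*x))
Y = 1659 (Y = -41 + 25*68 = -41 + 1700 = 1659)
h(W, B) = B + W
(-23308 - Y) + h(-104, L(1, 14)) = (-23308 - 1*1659) + (1*(1 - 3*14 + 1*14) - 104) = (-23308 - 1659) + (1*(1 - 42 + 14) - 104) = -24967 + (1*(-27) - 104) = -24967 + (-27 - 104) = -24967 - 131 = -25098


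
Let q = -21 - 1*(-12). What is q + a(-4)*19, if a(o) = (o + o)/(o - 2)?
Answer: 49/3 ≈ 16.333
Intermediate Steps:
a(o) = 2*o/(-2 + o) (a(o) = (2*o)/(-2 + o) = 2*o/(-2 + o))
q = -9 (q = -21 + 12 = -9)
q + a(-4)*19 = -9 + (2*(-4)/(-2 - 4))*19 = -9 + (2*(-4)/(-6))*19 = -9 + (2*(-4)*(-1/6))*19 = -9 + (4/3)*19 = -9 + 76/3 = 49/3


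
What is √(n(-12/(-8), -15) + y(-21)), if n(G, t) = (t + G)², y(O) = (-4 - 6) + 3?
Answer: √701/2 ≈ 13.238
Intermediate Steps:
y(O) = -7 (y(O) = -10 + 3 = -7)
n(G, t) = (G + t)²
√(n(-12/(-8), -15) + y(-21)) = √((-12/(-8) - 15)² - 7) = √((-12*(-⅛) - 15)² - 7) = √((3/2 - 15)² - 7) = √((-27/2)² - 7) = √(729/4 - 7) = √(701/4) = √701/2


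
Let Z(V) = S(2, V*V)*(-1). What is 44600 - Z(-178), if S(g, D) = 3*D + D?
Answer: 171336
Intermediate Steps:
S(g, D) = 4*D
Z(V) = -4*V**2 (Z(V) = (4*(V*V))*(-1) = (4*V**2)*(-1) = -4*V**2)
44600 - Z(-178) = 44600 - (-4)*(-178)**2 = 44600 - (-4)*31684 = 44600 - 1*(-126736) = 44600 + 126736 = 171336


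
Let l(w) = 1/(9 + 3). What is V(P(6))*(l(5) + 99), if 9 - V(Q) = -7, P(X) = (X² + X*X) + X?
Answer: 4756/3 ≈ 1585.3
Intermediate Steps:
P(X) = X + 2*X² (P(X) = (X² + X²) + X = 2*X² + X = X + 2*X²)
V(Q) = 16 (V(Q) = 9 - 1*(-7) = 9 + 7 = 16)
l(w) = 1/12
V(P(6))*(l(5) + 99) = 16*(1/12 + 99) = 16*(1189/12) = 4756/3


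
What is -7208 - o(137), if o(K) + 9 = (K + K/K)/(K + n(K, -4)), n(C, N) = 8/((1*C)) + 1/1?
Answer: -68090396/9457 ≈ -7200.0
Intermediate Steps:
n(C, N) = 1 + 8/C (n(C, N) = 8/C + 1*1 = 8/C + 1 = 1 + 8/C)
o(K) = -9 + (1 + K)/(K + (8 + K)/K) (o(K) = -9 + (K + K/K)/(K + (8 + K)/K) = -9 + (K + 1)/(K + (8 + K)/K) = -9 + (1 + K)/(K + (8 + K)/K))
-7208 - o(137) = -7208 - 8*(-9 - 1*137 - 1*137**2)/(8 + 137 + 137**2) = -7208 - 8*(-9 - 137 - 1*18769)/(8 + 137 + 18769) = -7208 - 8*(-9 - 137 - 18769)/18914 = -7208 - 8*(-18915)/18914 = -7208 - 1*(-75660/9457) = -7208 + 75660/9457 = -68090396/9457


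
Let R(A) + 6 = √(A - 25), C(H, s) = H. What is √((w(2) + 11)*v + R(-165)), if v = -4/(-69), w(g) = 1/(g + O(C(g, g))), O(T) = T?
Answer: √(-2829 + 529*I*√190)/23 ≈ 2.1722 + 3.1728*I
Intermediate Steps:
R(A) = -6 + √(-25 + A) (R(A) = -6 + √(A - 25) = -6 + √(-25 + A))
w(g) = 1/(2*g) (w(g) = 1/(g + g) = 1/(2*g))
v = 4/69 (v = -4*(-1/69) = 4/69 ≈ 0.057971)
√((w(2) + 11)*v + R(-165)) = √(((½)/2 + 11)*(4/69) + (-6 + √(-25 - 165))) = √(((½)*(½) + 11)*(4/69) + (-6 + √(-190))) = √((¼ + 11)*(4/69) + (-6 + I*√190)) = √((45/4)*(4/69) + (-6 + I*√190)) = √(15/23 + (-6 + I*√190)) = √(-123/23 + I*√190)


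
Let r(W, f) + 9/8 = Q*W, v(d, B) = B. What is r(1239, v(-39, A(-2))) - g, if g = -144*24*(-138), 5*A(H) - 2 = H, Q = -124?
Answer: -5044521/8 ≈ -6.3057e+5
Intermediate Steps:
A(H) = ⅖ + H/5
r(W, f) = -9/8 - 124*W
g = 476928 (g = -3456*(-138) = 476928)
r(1239, v(-39, A(-2))) - g = (-9/8 - 124*1239) - 1*476928 = (-9/8 - 153636) - 476928 = -1229097/8 - 476928 = -5044521/8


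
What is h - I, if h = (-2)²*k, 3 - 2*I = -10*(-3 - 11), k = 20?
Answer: 297/2 ≈ 148.50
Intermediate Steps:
I = -137/2 (I = 3/2 - (-5)*(-3 - 11) = 3/2 - (-5)*(-14) = 3/2 - ½*140 = 3/2 - 70 = -137/2 ≈ -68.500)
h = 80 (h = (-2)²*20 = 4*20 = 80)
h - I = 80 - 1*(-137/2) = 80 + 137/2 = 297/2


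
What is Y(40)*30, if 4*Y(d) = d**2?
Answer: 12000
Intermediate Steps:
Y(d) = d**2/4
Y(40)*30 = ((1/4)*40**2)*30 = ((1/4)*1600)*30 = 400*30 = 12000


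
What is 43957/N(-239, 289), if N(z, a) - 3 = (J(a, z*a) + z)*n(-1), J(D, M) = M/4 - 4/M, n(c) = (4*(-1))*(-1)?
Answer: -3036153947/4836627688 ≈ -0.62774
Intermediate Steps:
n(c) = 4 (n(c) = -4*(-1) = 4)
J(D, M) = -4/M + M/4 (J(D, M) = M*(1/4) - 4/M = M/4 - 4/M = -4/M + M/4)
N(z, a) = 3 + 4*z + a*z - 16/(a*z) (N(z, a) = 3 + ((-4*1/(a*z) + (z*a)/4) + z)*4 = 3 + ((-4*1/(a*z) + (a*z)/4) + z)*4 = 3 + ((-4/(a*z) + a*z/4) + z)*4 = 3 + (z - 4/(a*z) + a*z/4)*4 = 3 + (4*z + a*z - 16/(a*z)) = 3 + 4*z + a*z - 16/(a*z))
43957/N(-239, 289) = 43957/(3 + 4*(-239) + 289*(-239) - 16/(289*(-239))) = 43957/(3 - 956 - 69071 - 16*1/289*(-1/239)) = 43957/(3 - 956 - 69071 + 16/69071) = 43957/(-4836627688/69071) = 43957*(-69071/4836627688) = -3036153947/4836627688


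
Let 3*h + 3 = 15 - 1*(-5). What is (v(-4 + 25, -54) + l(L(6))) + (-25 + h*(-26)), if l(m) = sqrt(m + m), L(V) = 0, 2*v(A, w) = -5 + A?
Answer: -493/3 ≈ -164.33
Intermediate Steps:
v(A, w) = -5/2 + A/2 (v(A, w) = (-5 + A)/2 = -5/2 + A/2)
h = 17/3 (h = -1 + (15 - 1*(-5))/3 = -1 + (15 + 5)/3 = -1 + (1/3)*20 = -1 + 20/3 = 17/3 ≈ 5.6667)
l(m) = sqrt(2)*sqrt(m) (l(m) = sqrt(2*m) = sqrt(2)*sqrt(m))
(v(-4 + 25, -54) + l(L(6))) + (-25 + h*(-26)) = ((-5/2 + (-4 + 25)/2) + sqrt(2)*sqrt(0)) + (-25 + (17/3)*(-26)) = ((-5/2 + (1/2)*21) + sqrt(2)*0) + (-25 - 442/3) = ((-5/2 + 21/2) + 0) - 517/3 = (8 + 0) - 517/3 = 8 - 517/3 = -493/3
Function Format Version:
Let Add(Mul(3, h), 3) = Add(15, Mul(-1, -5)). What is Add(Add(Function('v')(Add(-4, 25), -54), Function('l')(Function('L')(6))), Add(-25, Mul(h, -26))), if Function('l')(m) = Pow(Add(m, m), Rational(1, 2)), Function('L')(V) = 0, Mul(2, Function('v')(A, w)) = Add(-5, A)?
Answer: Rational(-493, 3) ≈ -164.33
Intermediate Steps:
Function('v')(A, w) = Add(Rational(-5, 2), Mul(Rational(1, 2), A)) (Function('v')(A, w) = Mul(Rational(1, 2), Add(-5, A)) = Add(Rational(-5, 2), Mul(Rational(1, 2), A)))
h = Rational(17, 3) (h = Add(-1, Mul(Rational(1, 3), Add(15, Mul(-1, -5)))) = Add(-1, Mul(Rational(1, 3), Add(15, 5))) = Add(-1, Mul(Rational(1, 3), 20)) = Add(-1, Rational(20, 3)) = Rational(17, 3) ≈ 5.6667)
Function('l')(m) = Mul(Pow(2, Rational(1, 2)), Pow(m, Rational(1, 2))) (Function('l')(m) = Pow(Mul(2, m), Rational(1, 2)) = Mul(Pow(2, Rational(1, 2)), Pow(m, Rational(1, 2))))
Add(Add(Function('v')(Add(-4, 25), -54), Function('l')(Function('L')(6))), Add(-25, Mul(h, -26))) = Add(Add(Add(Rational(-5, 2), Mul(Rational(1, 2), Add(-4, 25))), Mul(Pow(2, Rational(1, 2)), Pow(0, Rational(1, 2)))), Add(-25, Mul(Rational(17, 3), -26))) = Add(Add(Add(Rational(-5, 2), Mul(Rational(1, 2), 21)), Mul(Pow(2, Rational(1, 2)), 0)), Add(-25, Rational(-442, 3))) = Add(Add(Add(Rational(-5, 2), Rational(21, 2)), 0), Rational(-517, 3)) = Add(Add(8, 0), Rational(-517, 3)) = Add(8, Rational(-517, 3)) = Rational(-493, 3)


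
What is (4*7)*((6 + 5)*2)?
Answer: 616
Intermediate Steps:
(4*7)*((6 + 5)*2) = 28*(11*2) = 28*22 = 616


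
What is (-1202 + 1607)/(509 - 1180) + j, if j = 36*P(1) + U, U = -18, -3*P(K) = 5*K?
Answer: -52743/671 ≈ -78.604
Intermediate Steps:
P(K) = -5*K/3
j = -78 (j = 36*(-5/3*1) - 18 = 36*(-5/3) - 18 = -60 - 18 = -78)
(-1202 + 1607)/(509 - 1180) + j = (-1202 + 1607)/(509 - 1180) - 78 = 405/(-671) - 78 = 405*(-1/671) - 78 = -405/671 - 78 = -52743/671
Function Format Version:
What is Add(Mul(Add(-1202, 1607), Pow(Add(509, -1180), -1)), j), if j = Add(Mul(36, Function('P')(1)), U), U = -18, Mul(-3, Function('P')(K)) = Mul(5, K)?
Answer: Rational(-52743, 671) ≈ -78.604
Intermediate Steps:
Function('P')(K) = Mul(Rational(-5, 3), K) (Function('P')(K) = Mul(Rational(-1, 3), Mul(5, K)) = Mul(Rational(-5, 3), K))
j = -78 (j = Add(Mul(36, Mul(Rational(-5, 3), 1)), -18) = Add(Mul(36, Rational(-5, 3)), -18) = Add(-60, -18) = -78)
Add(Mul(Add(-1202, 1607), Pow(Add(509, -1180), -1)), j) = Add(Mul(Add(-1202, 1607), Pow(Add(509, -1180), -1)), -78) = Add(Mul(405, Pow(-671, -1)), -78) = Add(Mul(405, Rational(-1, 671)), -78) = Add(Rational(-405, 671), -78) = Rational(-52743, 671)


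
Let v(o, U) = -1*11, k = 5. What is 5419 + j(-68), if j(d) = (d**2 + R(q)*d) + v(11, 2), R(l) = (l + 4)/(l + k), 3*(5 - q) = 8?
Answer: 109706/11 ≈ 9973.3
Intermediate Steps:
q = 7/3 (q = 5 - 1/3*8 = 5 - 8/3 = 7/3 ≈ 2.3333)
v(o, U) = -11
R(l) = (4 + l)/(5 + l) (R(l) = (l + 4)/(l + 5) = (4 + l)/(5 + l))
j(d) = -11 + d**2 + 19*d/22 (j(d) = (d**2 + ((4 + 7/3)/(5 + 7/3))*d) - 11 = (d**2 + ((19/3)/(22/3))*d) - 11 = (d**2 + ((3/22)*(19/3))*d) - 11 = (d**2 + 19*d/22) - 11 = -11 + d**2 + 19*d/22)
5419 + j(-68) = 5419 + (-11 + (-68)**2 + (19/22)*(-68)) = 5419 + (-11 + 4624 - 646/11) = 5419 + 50097/11 = 109706/11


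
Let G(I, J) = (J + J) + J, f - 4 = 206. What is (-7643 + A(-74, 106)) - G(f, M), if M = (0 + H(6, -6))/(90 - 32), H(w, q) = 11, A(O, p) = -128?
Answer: -450751/58 ≈ -7771.6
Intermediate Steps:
f = 210 (f = 4 + 206 = 210)
M = 11/58 (M = (0 + 11)/(90 - 32) = 11/58 ≈ 0.18966)
G(I, J) = 3*J (G(I, J) = 2*J + J = 3*J)
(-7643 + A(-74, 106)) - G(f, M) = (-7643 - 128) - 3*11/58 = -7771 - 1*33/58 = -7771 - 33/58 = -450751/58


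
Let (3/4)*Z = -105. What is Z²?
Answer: 19600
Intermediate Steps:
Z = -140 (Z = (4/3)*(-105) = -140)
Z² = (-140)² = 19600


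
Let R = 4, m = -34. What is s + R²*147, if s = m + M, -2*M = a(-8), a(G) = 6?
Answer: 2315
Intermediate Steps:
M = -3 (M = -½*6 = -3)
s = -37 (s = -34 - 3 = -37)
s + R²*147 = -37 + 4²*147 = -37 + 16*147 = -37 + 2352 = 2315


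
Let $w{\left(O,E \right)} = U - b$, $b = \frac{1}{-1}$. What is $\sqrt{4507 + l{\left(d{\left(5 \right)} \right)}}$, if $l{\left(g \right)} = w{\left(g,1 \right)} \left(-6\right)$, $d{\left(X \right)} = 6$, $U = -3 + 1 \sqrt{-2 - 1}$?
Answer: $\sqrt{4519 - 6 i \sqrt{3}} \approx 67.224 - 0.0773 i$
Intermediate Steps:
$U = -3 + i \sqrt{3}$ ($U = -3 + 1 \sqrt{-3} = -3 + 1 i \sqrt{3} = -3 + i \sqrt{3} \approx -3.0 + 1.732 i$)
$b = -1$
$w{\left(O,E \right)} = -2 + i \sqrt{3}$ ($w{\left(O,E \right)} = \left(-3 + i \sqrt{3}\right) - -1 = \left(-3 + i \sqrt{3}\right) + 1 = -2 + i \sqrt{3}$)
$l{\left(g \right)} = 12 - 6 i \sqrt{3}$ ($l{\left(g \right)} = \left(-2 + i \sqrt{3}\right) \left(-6\right) = 12 - 6 i \sqrt{3}$)
$\sqrt{4507 + l{\left(d{\left(5 \right)} \right)}} = \sqrt{4507 + \left(12 - 6 i \sqrt{3}\right)} = \sqrt{4519 - 6 i \sqrt{3}}$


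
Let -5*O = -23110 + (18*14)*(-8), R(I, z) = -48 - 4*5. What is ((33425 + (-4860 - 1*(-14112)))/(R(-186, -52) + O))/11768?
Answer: 213385/291681648 ≈ 0.00073157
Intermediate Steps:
R(I, z) = -68 (R(I, z) = -48 - 20 = -68)
O = 25126/5 (O = -(-23110 + (18*14)*(-8))/5 = -(-23110 + 252*(-8))/5 = -(-23110 - 2016)/5 = -1/5*(-25126) = 25126/5 ≈ 5025.2)
((33425 + (-4860 - 1*(-14112)))/(R(-186, -52) + O))/11768 = ((33425 + (-4860 - 1*(-14112)))/(-68 + 25126/5))/11768 = ((33425 + (-4860 + 14112))/(24786/5))*(1/11768) = ((33425 + 9252)*(5/24786))*(1/11768) = (42677*(5/24786))*(1/11768) = (213385/24786)*(1/11768) = 213385/291681648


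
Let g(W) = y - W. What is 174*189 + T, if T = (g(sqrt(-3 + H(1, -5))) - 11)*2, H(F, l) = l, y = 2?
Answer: 32868 - 4*I*sqrt(2) ≈ 32868.0 - 5.6569*I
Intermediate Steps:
g(W) = 2 - W
T = -18 - 4*I*sqrt(2) (T = ((2 - sqrt(-3 - 5)) - 11)*2 = ((2 - sqrt(-8)) - 11)*2 = ((2 - 2*I*sqrt(2)) - 11)*2 = (-9 - 2*I*sqrt(2))*2 = -18 - 4*I*sqrt(2) ≈ -18.0 - 5.6569*I)
174*189 + T = 174*189 + (-18 - 4*I*sqrt(2)) = 32886 + (-18 - 4*I*sqrt(2)) = 32868 - 4*I*sqrt(2)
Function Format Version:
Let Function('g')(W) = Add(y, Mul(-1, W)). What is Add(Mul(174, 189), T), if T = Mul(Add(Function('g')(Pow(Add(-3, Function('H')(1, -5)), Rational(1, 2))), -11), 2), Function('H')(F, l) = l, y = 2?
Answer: Add(32868, Mul(-4, I, Pow(2, Rational(1, 2)))) ≈ Add(32868., Mul(-5.6569, I))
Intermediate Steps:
Function('g')(W) = Add(2, Mul(-1, W))
T = Add(-18, Mul(-4, I, Pow(2, Rational(1, 2)))) (T = Mul(Add(Add(2, Mul(-1, Pow(Add(-3, -5), Rational(1, 2)))), -11), 2) = Mul(Add(Add(2, Mul(-1, Pow(-8, Rational(1, 2)))), -11), 2) = Mul(Add(Add(2, Mul(-1, Mul(2, I, Pow(2, Rational(1, 2))))), -11), 2) = Mul(Add(Add(2, Mul(-2, I, Pow(2, Rational(1, 2)))), -11), 2) = Mul(Add(-9, Mul(-2, I, Pow(2, Rational(1, 2)))), 2) = Add(-18, Mul(-4, I, Pow(2, Rational(1, 2)))) ≈ Add(-18.000, Mul(-5.6569, I)))
Add(Mul(174, 189), T) = Add(Mul(174, 189), Add(-18, Mul(-4, I, Pow(2, Rational(1, 2))))) = Add(32886, Add(-18, Mul(-4, I, Pow(2, Rational(1, 2))))) = Add(32868, Mul(-4, I, Pow(2, Rational(1, 2))))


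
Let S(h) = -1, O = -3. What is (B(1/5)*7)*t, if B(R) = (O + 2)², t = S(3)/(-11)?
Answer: 7/11 ≈ 0.63636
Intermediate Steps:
t = 1/11 (t = -1/(-11) = -1*(-1/11) = 1/11 ≈ 0.090909)
B(R) = 1 (B(R) = (-3 + 2)² = (-1)² = 1)
(B(1/5)*7)*t = (1*7)*(1/11) = 7*(1/11) = 7/11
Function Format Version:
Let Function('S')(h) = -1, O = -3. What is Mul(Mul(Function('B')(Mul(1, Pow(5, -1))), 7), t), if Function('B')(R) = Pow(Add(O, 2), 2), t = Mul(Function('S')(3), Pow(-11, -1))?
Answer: Rational(7, 11) ≈ 0.63636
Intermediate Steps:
t = Rational(1, 11) (t = Mul(-1, Pow(-11, -1)) = Mul(-1, Rational(-1, 11)) = Rational(1, 11) ≈ 0.090909)
Function('B')(R) = 1 (Function('B')(R) = Pow(Add(-3, 2), 2) = Pow(-1, 2) = 1)
Mul(Mul(Function('B')(Mul(1, Pow(5, -1))), 7), t) = Mul(Mul(1, 7), Rational(1, 11)) = Mul(7, Rational(1, 11)) = Rational(7, 11)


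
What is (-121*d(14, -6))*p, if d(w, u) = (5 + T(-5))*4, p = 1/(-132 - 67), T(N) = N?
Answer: 0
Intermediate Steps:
p = -1/199 (p = 1/(-199) = -1/199 ≈ -0.0050251)
d(w, u) = 0 (d(w, u) = (5 - 5)*4 = 0*4 = 0)
(-121*d(14, -6))*p = -121*0*(-1/199) = 0*(-1/199) = 0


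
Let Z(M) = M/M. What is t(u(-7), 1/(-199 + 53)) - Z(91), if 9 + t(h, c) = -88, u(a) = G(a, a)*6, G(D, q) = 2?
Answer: -98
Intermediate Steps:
Z(M) = 1
u(a) = 12 (u(a) = 2*6 = 12)
t(h, c) = -97 (t(h, c) = -9 - 88 = -97)
t(u(-7), 1/(-199 + 53)) - Z(91) = -97 - 1*1 = -97 - 1 = -98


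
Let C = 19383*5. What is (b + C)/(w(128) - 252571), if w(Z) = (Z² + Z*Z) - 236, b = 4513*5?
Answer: -119480/220039 ≈ -0.54299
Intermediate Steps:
b = 22565
C = 96915
w(Z) = -236 + 2*Z² (w(Z) = (Z² + Z²) - 236 = 2*Z² - 236 = -236 + 2*Z²)
(b + C)/(w(128) - 252571) = (22565 + 96915)/((-236 + 2*128²) - 252571) = 119480/((-236 + 2*16384) - 252571) = 119480/((-236 + 32768) - 252571) = 119480/(32532 - 252571) = 119480/(-220039) = 119480*(-1/220039) = -119480/220039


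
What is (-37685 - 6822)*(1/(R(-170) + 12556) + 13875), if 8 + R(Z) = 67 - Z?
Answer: -7895180225132/12785 ≈ -6.1753e+8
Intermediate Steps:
R(Z) = 59 - Z (R(Z) = -8 + (67 - Z) = 59 - Z)
(-37685 - 6822)*(1/(R(-170) + 12556) + 13875) = (-37685 - 6822)*(1/((59 - 1*(-170)) + 12556) + 13875) = -44507*(1/((59 + 170) + 12556) + 13875) = -44507*(1/(229 + 12556) + 13875) = -44507*(1/12785 + 13875) = -44507*177391876/12785 = -7895180225132/12785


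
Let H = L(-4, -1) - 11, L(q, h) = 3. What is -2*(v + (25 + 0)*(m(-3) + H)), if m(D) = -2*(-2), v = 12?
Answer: 176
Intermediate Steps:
m(D) = 4
H = -8 (H = 3 - 11 = -8)
-2*(v + (25 + 0)*(m(-3) + H)) = -2*(12 + (25 + 0)*(4 - 8)) = -2*(12 + 25*(-4)) = -2*(12 - 100) = -2*(-88) = 176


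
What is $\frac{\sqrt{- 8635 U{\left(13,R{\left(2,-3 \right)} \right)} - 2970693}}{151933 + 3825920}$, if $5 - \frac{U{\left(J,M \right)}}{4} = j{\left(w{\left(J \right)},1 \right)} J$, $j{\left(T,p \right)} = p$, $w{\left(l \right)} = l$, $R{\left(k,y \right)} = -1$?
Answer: $\frac{i \sqrt{2694373}}{3977853} \approx 0.00041265 i$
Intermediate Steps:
$U{\left(J,M \right)} = 20 - 4 J$ ($U{\left(J,M \right)} = 20 - 4 \cdot 1 J = 20 - 4 J$)
$\frac{\sqrt{- 8635 U{\left(13,R{\left(2,-3 \right)} \right)} - 2970693}}{151933 + 3825920} = \frac{\sqrt{- 8635 \left(20 - 52\right) - 2970693}}{151933 + 3825920} = \frac{\sqrt{- 8635 \left(20 - 52\right) - 2970693}}{3977853} = \sqrt{\left(-8635\right) \left(-32\right) - 2970693} \cdot \frac{1}{3977853} = \sqrt{276320 - 2970693} \cdot \frac{1}{3977853} = \sqrt{-2694373} \cdot \frac{1}{3977853} = i \sqrt{2694373} \cdot \frac{1}{3977853} = \frac{i \sqrt{2694373}}{3977853}$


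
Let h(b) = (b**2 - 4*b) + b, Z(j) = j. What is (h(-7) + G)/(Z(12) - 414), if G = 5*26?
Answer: -100/201 ≈ -0.49751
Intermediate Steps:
G = 130
h(b) = b**2 - 3*b
(h(-7) + G)/(Z(12) - 414) = (-7*(-3 - 7) + 130)/(12 - 414) = (-7*(-10) + 130)/(-402) = (70 + 130)*(-1/402) = 200*(-1/402) = -100/201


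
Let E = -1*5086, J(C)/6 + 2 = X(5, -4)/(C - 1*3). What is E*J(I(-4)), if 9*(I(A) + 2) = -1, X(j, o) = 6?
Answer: 2227668/23 ≈ 96855.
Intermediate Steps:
I(A) = -19/9 (I(A) = -2 + (⅑)*(-1) = -2 - ⅑ = -19/9)
J(C) = -12 + 36/(-3 + C) (J(C) = -12 + 6*(6/(C - 1*3)) = -12 + 6*(6/(C - 3)) = -12 + 6*(6/(-3 + C)) = -12 + 36/(-3 + C))
E = -5086
E*J(I(-4)) = -61032*(6 - 1*(-19/9))/(-3 - 19/9) = -61032*(6 + 19/9)/(-46/9) = -61032*(-9)*73/(46*9) = -5086*(-438/23) = 2227668/23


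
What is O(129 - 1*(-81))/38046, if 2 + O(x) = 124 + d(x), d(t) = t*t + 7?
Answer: 14743/12682 ≈ 1.1625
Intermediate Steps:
d(t) = 7 + t**2 (d(t) = t**2 + 7 = 7 + t**2)
O(x) = 129 + x**2 (O(x) = -2 + (124 + (7 + x**2)) = -2 + (131 + x**2) = 129 + x**2)
O(129 - 1*(-81))/38046 = (129 + (129 - 1*(-81))**2)/38046 = (129 + (129 + 81)**2)*(1/38046) = (129 + 210**2)*(1/38046) = (129 + 44100)*(1/38046) = 44229*(1/38046) = 14743/12682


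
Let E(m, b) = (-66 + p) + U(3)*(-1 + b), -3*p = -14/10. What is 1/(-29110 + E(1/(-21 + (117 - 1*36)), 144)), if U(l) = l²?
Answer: -15/418328 ≈ -3.5857e-5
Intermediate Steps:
p = 7/15 (p = -(-14)/(3*10) = -⅓*(-7/5) = 7/15 ≈ 0.46667)
E(m, b) = -1118/15 + 9*b (E(m, b) = (-66 + 7/15) + 3²*(-1 + b) = -983/15 + 9*(-1 + b) = -983/15 + (-9 + 9*b) = -1118/15 + 9*b)
1/(-29110 + E(1/(-21 + (117 - 1*36)), 144)) = 1/(-29110 + (-1118/15 + 9*144)) = 1/(-29110 + (-1118/15 + 1296)) = 1/(-29110 + 18322/15) = 1/(-418328/15) = -15/418328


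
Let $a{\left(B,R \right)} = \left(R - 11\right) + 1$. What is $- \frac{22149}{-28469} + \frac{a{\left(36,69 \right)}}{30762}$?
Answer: $\frac{683027209}{875763378} \approx 0.77992$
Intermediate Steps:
$a{\left(B,R \right)} = -10 + R$ ($a{\left(B,R \right)} = \left(-11 + R\right) + 1 = -10 + R$)
$- \frac{22149}{-28469} + \frac{a{\left(36,69 \right)}}{30762} = - \frac{22149}{-28469} + \frac{-10 + 69}{30762} = \left(-22149\right) \left(- \frac{1}{28469}\right) + 59 \cdot \frac{1}{30762} = \frac{22149}{28469} + \frac{59}{30762} = \frac{683027209}{875763378}$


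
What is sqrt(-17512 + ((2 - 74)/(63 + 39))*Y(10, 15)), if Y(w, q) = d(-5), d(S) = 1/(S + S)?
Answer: I*sqrt(126523690)/85 ≈ 132.33*I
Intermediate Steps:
d(S) = 1/(2*S)
Y(w, q) = -1/10 (Y(w, q) = (1/2)/(-5) = (1/2)*(-1/5) = -1/10)
sqrt(-17512 + ((2 - 74)/(63 + 39))*Y(10, 15)) = sqrt(-17512 + ((2 - 74)/(63 + 39))*(-1/10)) = sqrt(-17512 - 72/102*(-1/10)) = sqrt(-17512 - 72*1/102*(-1/10)) = sqrt(-17512 - 12/17*(-1/10)) = sqrt(-17512 + 6/85) = sqrt(-1488514/85) = I*sqrt(126523690)/85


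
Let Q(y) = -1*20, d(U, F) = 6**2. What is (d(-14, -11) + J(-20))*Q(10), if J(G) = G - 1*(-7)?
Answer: -460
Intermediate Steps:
d(U, F) = 36
J(G) = 7 + G (J(G) = G + 7 = 7 + G)
Q(y) = -20
(d(-14, -11) + J(-20))*Q(10) = (36 + (7 - 20))*(-20) = (36 - 13)*(-20) = 23*(-20) = -460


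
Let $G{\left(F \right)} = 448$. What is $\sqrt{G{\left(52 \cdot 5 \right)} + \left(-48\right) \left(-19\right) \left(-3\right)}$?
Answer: $4 i \sqrt{143} \approx 47.833 i$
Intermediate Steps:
$\sqrt{G{\left(52 \cdot 5 \right)} + \left(-48\right) \left(-19\right) \left(-3\right)} = \sqrt{448 + \left(-48\right) \left(-19\right) \left(-3\right)} = \sqrt{448 + 912 \left(-3\right)} = \sqrt{448 - 2736} = \sqrt{-2288} = 4 i \sqrt{143}$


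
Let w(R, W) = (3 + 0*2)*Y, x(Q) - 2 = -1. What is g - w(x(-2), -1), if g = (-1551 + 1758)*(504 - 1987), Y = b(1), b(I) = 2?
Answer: -306987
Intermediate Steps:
Y = 2
x(Q) = 1 (x(Q) = 2 - 1 = 1)
g = -306981 (g = 207*(-1483) = -306981)
w(R, W) = 6 (w(R, W) = (3 + 0*2)*2 = (3 + 0)*2 = 3*2 = 6)
g - w(x(-2), -1) = -306981 - 1*6 = -306981 - 6 = -306987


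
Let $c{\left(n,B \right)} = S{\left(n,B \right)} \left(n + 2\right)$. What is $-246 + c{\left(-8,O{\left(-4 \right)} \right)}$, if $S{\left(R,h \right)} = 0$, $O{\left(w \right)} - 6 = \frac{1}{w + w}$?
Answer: $-246$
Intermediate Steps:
$O{\left(w \right)} = 6 + \frac{1}{2 w}$ ($O{\left(w \right)} = 6 + \frac{1}{w + w} = 6 + \frac{1}{2 w}$)
$c{\left(n,B \right)} = 0$ ($c{\left(n,B \right)} = 0 \left(n + 2\right) = 0 \left(2 + n\right) = 0$)
$-246 + c{\left(-8,O{\left(-4 \right)} \right)} = -246 + 0 = -246$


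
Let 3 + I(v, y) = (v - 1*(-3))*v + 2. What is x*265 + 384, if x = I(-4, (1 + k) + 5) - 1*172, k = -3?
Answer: -44401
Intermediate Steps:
I(v, y) = -1 + v*(3 + v) (I(v, y) = -3 + ((v - 1*(-3))*v + 2) = -3 + ((v + 3)*v + 2) = -3 + ((3 + v)*v + 2) = -3 + (v*(3 + v) + 2) = -3 + (2 + v*(3 + v)) = -1 + v*(3 + v))
x = -169 (x = (-1 + (-4)² + 3*(-4)) - 1*172 = (-1 + 16 - 12) - 172 = 3 - 172 = -169)
x*265 + 384 = -169*265 + 384 = -44785 + 384 = -44401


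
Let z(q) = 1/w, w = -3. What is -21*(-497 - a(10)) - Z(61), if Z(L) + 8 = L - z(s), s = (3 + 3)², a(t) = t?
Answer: 31781/3 ≈ 10594.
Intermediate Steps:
s = 36 (s = 6² = 36)
z(q) = -⅓ (z(q) = 1/(-3) = -⅓)
Z(L) = -23/3 + L (Z(L) = -8 + (L - 1*(-⅓)) = -8 + (L + ⅓) = -8 + (⅓ + L) = -23/3 + L)
-21*(-497 - a(10)) - Z(61) = -21*(-497 - 1*10) - (-23/3 + 61) = -21*(-497 - 10) - 1*160/3 = -21*(-507) - 160/3 = 10647 - 160/3 = 31781/3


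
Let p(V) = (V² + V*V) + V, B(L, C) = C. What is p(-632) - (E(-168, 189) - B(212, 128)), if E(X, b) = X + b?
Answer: 798323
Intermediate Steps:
p(V) = V + 2*V² (p(V) = (V² + V²) + V = 2*V² + V = V + 2*V²)
p(-632) - (E(-168, 189) - B(212, 128)) = -632*(1 + 2*(-632)) - ((-168 + 189) - 1*128) = -632*(1 - 1264) - (21 - 128) = -632*(-1263) - 1*(-107) = 798216 + 107 = 798323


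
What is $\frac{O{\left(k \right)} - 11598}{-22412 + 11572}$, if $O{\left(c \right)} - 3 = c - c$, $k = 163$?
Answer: $\frac{2319}{2168} \approx 1.0696$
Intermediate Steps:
$O{\left(c \right)} = 3$ ($O{\left(c \right)} = 3 + \left(c - c\right) = 3 + 0 = 3$)
$\frac{O{\left(k \right)} - 11598}{-22412 + 11572} = \frac{3 - 11598}{-22412 + 11572} = - \frac{11595}{-10840} = \left(-11595\right) \left(- \frac{1}{10840}\right) = \frac{2319}{2168}$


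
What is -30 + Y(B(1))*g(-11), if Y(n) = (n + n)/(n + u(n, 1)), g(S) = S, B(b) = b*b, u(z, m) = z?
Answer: -41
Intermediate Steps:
B(b) = b²
Y(n) = 1 (Y(n) = (n + n)/(n + n) = (2*n)/((2*n)) = (2*n)*(1/(2*n)) = 1)
-30 + Y(B(1))*g(-11) = -30 + 1*(-11) = -30 - 11 = -41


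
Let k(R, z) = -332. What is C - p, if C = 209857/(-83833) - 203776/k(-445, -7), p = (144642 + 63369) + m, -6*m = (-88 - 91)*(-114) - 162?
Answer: -1419639320322/6958139 ≈ -2.0403e+5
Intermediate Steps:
m = -3374 (m = -((-88 - 91)*(-114) - 162)/6 = -(-179*(-114) - 162)/6 = -(20406 - 162)/6 = -⅙*20244 = -3374)
p = 204637 (p = (144642 + 63369) - 3374 = 208011 - 3374 = 204637)
C = 4253370221/6958139 (C = 209857/(-83833) - 203776/(-332) = 209857*(-1/83833) - 203776*(-1/332) = -209857/83833 + 50944/83 = 4253370221/6958139 ≈ 611.28)
C - p = 4253370221/6958139 - 1*204637 = 4253370221/6958139 - 204637 = -1419639320322/6958139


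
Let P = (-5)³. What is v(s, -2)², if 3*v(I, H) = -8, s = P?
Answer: 64/9 ≈ 7.1111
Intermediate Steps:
P = -125
s = -125
v(I, H) = -8/3 (v(I, H) = (⅓)*(-8) = -8/3)
v(s, -2)² = (-8/3)² = 64/9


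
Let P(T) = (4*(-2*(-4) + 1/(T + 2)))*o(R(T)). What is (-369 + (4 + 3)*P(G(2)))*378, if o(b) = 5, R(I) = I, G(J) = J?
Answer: 297108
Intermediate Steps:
P(T) = 160 + 20/(2 + T) (P(T) = (4*(-2*(-4) + 1/(T + 2)))*5 = (4*(8 + 1/(2 + T)))*5 = (32 + 4/(2 + T))*5 = 160 + 20/(2 + T))
(-369 + (4 + 3)*P(G(2)))*378 = (-369 + (4 + 3)*(20*(17 + 8*2)/(2 + 2)))*378 = (-369 + 7*(20*(17 + 16)/4))*378 = (-369 + 7*(20*(¼)*33))*378 = (-369 + 7*165)*378 = (-369 + 1155)*378 = 786*378 = 297108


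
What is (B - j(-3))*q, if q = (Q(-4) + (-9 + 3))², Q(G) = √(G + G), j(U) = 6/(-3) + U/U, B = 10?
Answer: 308 - 264*I*√2 ≈ 308.0 - 373.35*I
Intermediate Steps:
j(U) = -1 (j(U) = 6*(-⅓) + 1 = -2 + 1 = -1)
Q(G) = √2*√G (Q(G) = √(2*G) = √2*√G)
q = (-6 + 2*I*√2)² (q = (√2*√(-4) + (-9 + 3))² = (√2*(2*I) - 6)² = (2*I*√2 - 6)² = (-6 + 2*I*√2)² ≈ 28.0 - 33.941*I)
(B - j(-3))*q = (10 - 1*(-1))*(28 - 24*I*√2) = (10 + 1)*(28 - 24*I*√2) = 11*(28 - 24*I*√2) = 308 - 264*I*√2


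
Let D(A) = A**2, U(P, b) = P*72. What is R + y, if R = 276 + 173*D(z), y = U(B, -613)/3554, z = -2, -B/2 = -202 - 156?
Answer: 1745912/1777 ≈ 982.50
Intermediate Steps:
B = 716 (B = -2*(-202 - 156) = -2*(-358) = 716)
U(P, b) = 72*P
y = 25776/1777 (y = (72*716)/3554 = 51552*(1/3554) = 25776/1777 ≈ 14.505)
R = 968 (R = 276 + 173*(-2)**2 = 276 + 173*4 = 276 + 692 = 968)
R + y = 968 + 25776/1777 = 1745912/1777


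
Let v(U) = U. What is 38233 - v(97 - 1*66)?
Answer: 38202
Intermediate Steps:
38233 - v(97 - 1*66) = 38233 - (97 - 1*66) = 38233 - (97 - 66) = 38233 - 1*31 = 38233 - 31 = 38202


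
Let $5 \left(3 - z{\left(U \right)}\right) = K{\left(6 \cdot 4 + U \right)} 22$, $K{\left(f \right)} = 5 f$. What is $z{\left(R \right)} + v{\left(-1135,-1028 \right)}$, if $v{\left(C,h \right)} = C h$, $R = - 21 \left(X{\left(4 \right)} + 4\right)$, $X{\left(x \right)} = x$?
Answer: $1169951$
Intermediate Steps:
$R = -168$ ($R = - 21 \left(4 + 4\right) = \left(-21\right) 8 = -168$)
$z{\left(U \right)} = -525 - 22 U$ ($z{\left(U \right)} = 3 - \frac{5 \left(6 \cdot 4 + U\right) 22}{5} = 3 - \frac{5 \left(24 + U\right) 22}{5} = 3 - \frac{\left(120 + 5 U\right) 22}{5} = 3 - \frac{2640 + 110 U}{5} = 3 - \left(528 + 22 U\right) = -525 - 22 U$)
$z{\left(R \right)} + v{\left(-1135,-1028 \right)} = \left(-525 - -3696\right) - -1166780 = \left(-525 + 3696\right) + 1166780 = 3171 + 1166780 = 1169951$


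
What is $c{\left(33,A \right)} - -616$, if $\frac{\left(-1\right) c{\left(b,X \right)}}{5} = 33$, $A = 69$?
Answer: $451$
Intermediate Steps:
$c{\left(b,X \right)} = -165$ ($c{\left(b,X \right)} = \left(-5\right) 33 = -165$)
$c{\left(33,A \right)} - -616 = -165 - -616 = -165 + 616 = 451$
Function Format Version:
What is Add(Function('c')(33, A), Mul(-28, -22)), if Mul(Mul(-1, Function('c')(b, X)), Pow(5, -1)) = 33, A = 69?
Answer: 451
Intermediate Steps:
Function('c')(b, X) = -165 (Function('c')(b, X) = Mul(-5, 33) = -165)
Add(Function('c')(33, A), Mul(-28, -22)) = Add(-165, Mul(-28, -22)) = Add(-165, 616) = 451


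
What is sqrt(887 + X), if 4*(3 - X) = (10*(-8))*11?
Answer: sqrt(1110) ≈ 33.317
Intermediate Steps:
X = 223 (X = 3 - 10*(-8)*11/4 = 3 - (-20)*11 = 3 - 1/4*(-880) = 3 + 220 = 223)
sqrt(887 + X) = sqrt(887 + 223) = sqrt(1110)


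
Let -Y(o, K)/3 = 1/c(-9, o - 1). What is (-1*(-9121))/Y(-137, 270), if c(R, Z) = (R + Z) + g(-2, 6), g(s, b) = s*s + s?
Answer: 1322545/3 ≈ 4.4085e+5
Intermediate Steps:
g(s, b) = s + s**2 (g(s, b) = s**2 + s = s + s**2)
c(R, Z) = 2 + R + Z (c(R, Z) = (R + Z) - 2*(1 - 2) = (R + Z) - 2*(-1) = (R + Z) + 2 = 2 + R + Z)
Y(o, K) = -3/(-8 + o) (Y(o, K) = -3/(2 - 9 + (o - 1)) = -3/(2 - 9 + (-1 + o)) = -3/(-8 + o))
(-1*(-9121))/Y(-137, 270) = (-1*(-9121))/((3/(8 - 1*(-137)))) = 9121/((3/(8 + 137))) = 9121/((3/145)) = 9121/((3*(1/145))) = 9121/(3/145) = 9121*(145/3) = 1322545/3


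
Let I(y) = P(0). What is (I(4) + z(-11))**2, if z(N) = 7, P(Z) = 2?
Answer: 81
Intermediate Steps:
I(y) = 2
(I(4) + z(-11))**2 = (2 + 7)**2 = 9**2 = 81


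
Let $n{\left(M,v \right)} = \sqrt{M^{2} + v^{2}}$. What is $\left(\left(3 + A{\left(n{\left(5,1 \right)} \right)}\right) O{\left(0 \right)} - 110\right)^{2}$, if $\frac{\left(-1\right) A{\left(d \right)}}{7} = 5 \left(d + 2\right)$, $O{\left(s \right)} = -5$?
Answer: $846875 + 78750 \sqrt{26} \approx 1.2484 \cdot 10^{6}$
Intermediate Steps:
$A{\left(d \right)} = -70 - 35 d$ ($A{\left(d \right)} = - 7 \cdot 5 \left(d + 2\right) = - 7 \cdot 5 \left(2 + d\right) = - 7 \left(10 + 5 d\right) = -70 - 35 d$)
$\left(\left(3 + A{\left(n{\left(5,1 \right)} \right)}\right) O{\left(0 \right)} - 110\right)^{2} = \left(\left(3 - \left(70 + 35 \sqrt{5^{2} + 1^{2}}\right)\right) \left(-5\right) - 110\right)^{2} = \left(\left(3 - \left(70 + 35 \sqrt{25 + 1}\right)\right) \left(-5\right) - 110\right)^{2} = \left(\left(3 - \left(70 + 35 \sqrt{26}\right)\right) \left(-5\right) - 110\right)^{2} = \left(\left(-67 - 35 \sqrt{26}\right) \left(-5\right) - 110\right)^{2} = \left(\left(335 + 175 \sqrt{26}\right) - 110\right)^{2} = \left(225 + 175 \sqrt{26}\right)^{2}$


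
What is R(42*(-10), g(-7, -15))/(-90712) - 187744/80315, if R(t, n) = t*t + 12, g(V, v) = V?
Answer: -7799790877/1821383570 ≈ -4.2823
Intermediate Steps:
R(t, n) = 12 + t**2 (R(t, n) = t**2 + 12 = 12 + t**2)
R(42*(-10), g(-7, -15))/(-90712) - 187744/80315 = (12 + (42*(-10))**2)/(-90712) - 187744/80315 = (12 + (-420)**2)*(-1/90712) - 187744*1/80315 = (12 + 176400)*(-1/90712) - 187744/80315 = 176412*(-1/90712) - 187744/80315 = -44103/22678 - 187744/80315 = -7799790877/1821383570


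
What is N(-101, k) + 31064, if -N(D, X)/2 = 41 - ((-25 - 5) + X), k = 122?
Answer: 31166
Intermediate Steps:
N(D, X) = -142 + 2*X (N(D, X) = -2*(41 - ((-25 - 5) + X)) = -2*(41 - (-30 + X)) = -2*(41 + (30 - X)) = -2*(71 - X) = -142 + 2*X)
N(-101, k) + 31064 = (-142 + 2*122) + 31064 = (-142 + 244) + 31064 = 102 + 31064 = 31166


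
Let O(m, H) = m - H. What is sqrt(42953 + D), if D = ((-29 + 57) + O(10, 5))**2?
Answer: 19*sqrt(122) ≈ 209.86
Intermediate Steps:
D = 1089 (D = ((-29 + 57) + (10 - 1*5))**2 = (28 + (10 - 5))**2 = (28 + 5)**2 = 33**2 = 1089)
sqrt(42953 + D) = sqrt(42953 + 1089) = sqrt(44042) = 19*sqrt(122)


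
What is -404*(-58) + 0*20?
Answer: 23432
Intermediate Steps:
-404*(-58) + 0*20 = 23432 + 0 = 23432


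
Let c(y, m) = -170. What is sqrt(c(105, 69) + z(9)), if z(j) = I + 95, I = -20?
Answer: I*sqrt(95) ≈ 9.7468*I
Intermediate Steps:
z(j) = 75 (z(j) = -20 + 95 = 75)
sqrt(c(105, 69) + z(9)) = sqrt(-170 + 75) = sqrt(-95) = I*sqrt(95)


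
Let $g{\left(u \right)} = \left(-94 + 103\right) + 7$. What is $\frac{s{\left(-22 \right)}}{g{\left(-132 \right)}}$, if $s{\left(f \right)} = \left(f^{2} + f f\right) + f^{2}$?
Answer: $\frac{363}{4} \approx 90.75$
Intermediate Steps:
$s{\left(f \right)} = 3 f^{2}$ ($s{\left(f \right)} = \left(f^{2} + f^{2}\right) + f^{2} = 2 f^{2} + f^{2} = 3 f^{2}$)
$g{\left(u \right)} = 16$ ($g{\left(u \right)} = 9 + 7 = 16$)
$\frac{s{\left(-22 \right)}}{g{\left(-132 \right)}} = \frac{3 \left(-22\right)^{2}}{16} = 3 \cdot 484 \cdot \frac{1}{16} = 1452 \cdot \frac{1}{16} = \frac{363}{4}$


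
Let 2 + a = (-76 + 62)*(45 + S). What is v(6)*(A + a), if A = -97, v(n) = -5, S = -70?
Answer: -1255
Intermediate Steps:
a = 348 (a = -2 + (-76 + 62)*(45 - 70) = -2 - 14*(-25) = -2 + 350 = 348)
v(6)*(A + a) = -5*(-97 + 348) = -5*251 = -1255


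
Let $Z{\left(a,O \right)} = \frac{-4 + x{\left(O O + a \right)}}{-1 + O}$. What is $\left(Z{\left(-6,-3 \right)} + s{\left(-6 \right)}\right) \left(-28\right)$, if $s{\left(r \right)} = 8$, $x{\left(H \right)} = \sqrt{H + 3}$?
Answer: $-252 + 7 \sqrt{6} \approx -234.85$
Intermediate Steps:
$x{\left(H \right)} = \sqrt{3 + H}$
$Z{\left(a,O \right)} = \frac{-4 + \sqrt{3 + a + O^{2}}}{-1 + O}$ ($Z{\left(a,O \right)} = \frac{-4 + \sqrt{3 + \left(O O + a\right)}}{-1 + O} = \frac{-4 + \sqrt{3 + \left(O^{2} + a\right)}}{-1 + O} = \frac{-4 + \sqrt{3 + \left(a + O^{2}\right)}}{-1 + O} = \frac{-4 + \sqrt{3 + a + O^{2}}}{-1 + O}$)
$\left(Z{\left(-6,-3 \right)} + s{\left(-6 \right)}\right) \left(-28\right) = \left(\frac{-4 + \sqrt{3 - 6 + \left(-3\right)^{2}}}{-1 - 3} + 8\right) \left(-28\right) = \left(\frac{-4 + \sqrt{3 - 6 + 9}}{-4} + 8\right) \left(-28\right) = \left(- \frac{-4 + \sqrt{6}}{4} + 8\right) \left(-28\right) = \left(\left(1 - \frac{\sqrt{6}}{4}\right) + 8\right) \left(-28\right) = \left(9 - \frac{\sqrt{6}}{4}\right) \left(-28\right) = -252 + 7 \sqrt{6}$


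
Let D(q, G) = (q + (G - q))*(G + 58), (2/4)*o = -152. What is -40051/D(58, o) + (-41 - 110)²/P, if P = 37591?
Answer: 199592843/2811205344 ≈ 0.070999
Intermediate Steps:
o = -304 (o = 2*(-152) = -304)
D(q, G) = G*(58 + G)
-40051/D(58, o) + (-41 - 110)²/P = -40051*(-1/(304*(58 - 304))) + (-41 - 110)²/37591 = -40051/((-304*(-246))) + (-151)²*(1/37591) = -40051/74784 + 22801*(1/37591) = -40051*1/74784 + 22801/37591 = -40051/74784 + 22801/37591 = 199592843/2811205344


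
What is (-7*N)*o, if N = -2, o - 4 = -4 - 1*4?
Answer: -56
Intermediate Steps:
o = -4 (o = 4 + (-4 - 1*4) = 4 + (-4 - 4) = 4 - 8 = -4)
(-7*N)*o = -7*(-2)*(-4) = 14*(-4) = -56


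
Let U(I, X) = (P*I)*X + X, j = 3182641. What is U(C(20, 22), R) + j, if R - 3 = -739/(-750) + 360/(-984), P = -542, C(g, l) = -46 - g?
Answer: 101847709877/30750 ≈ 3.3121e+6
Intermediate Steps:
R = 111299/30750 (R = 3 + (-739/(-750) + 360/(-984)) = 3 + (-739*(-1/750) + 360*(-1/984)) = 3 + (739/750 - 15/41) = 3 + 19049/30750 = 111299/30750 ≈ 3.6195)
U(I, X) = X - 542*I*X (U(I, X) = (-542*I)*X + X = -542*I*X + X = X - 542*I*X)
U(C(20, 22), R) + j = 111299*(1 - 542*(-46 - 1*20))/30750 + 3182641 = 111299*(1 - 542*(-46 - 20))/30750 + 3182641 = 111299*(1 - 542*(-66))/30750 + 3182641 = 111299*(1 + 35772)/30750 + 3182641 = (111299/30750)*35773 + 3182641 = 3981499127/30750 + 3182641 = 101847709877/30750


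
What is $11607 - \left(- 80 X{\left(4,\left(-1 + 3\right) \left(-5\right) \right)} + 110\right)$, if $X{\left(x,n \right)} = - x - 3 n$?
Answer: $13577$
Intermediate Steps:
$11607 - \left(- 80 X{\left(4,\left(-1 + 3\right) \left(-5\right) \right)} + 110\right) = 11607 - \left(- 80 \left(\left(-1\right) 4 - 3 \left(-1 + 3\right) \left(-5\right)\right) + 110\right) = 11607 - \left(- 80 \left(-4 - 3 \cdot 2 \left(-5\right)\right) + 110\right) = 11607 - \left(- 80 \left(-4 - -30\right) + 110\right) = 11607 - \left(- 80 \left(-4 + 30\right) + 110\right) = 11607 - \left(\left(-80\right) 26 + 110\right) = 11607 - \left(-2080 + 110\right) = 11607 - -1970 = 11607 + 1970 = 13577$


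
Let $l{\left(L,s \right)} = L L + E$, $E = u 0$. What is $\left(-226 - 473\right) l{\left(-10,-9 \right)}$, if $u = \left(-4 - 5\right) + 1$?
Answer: $-69900$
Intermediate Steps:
$u = -8$ ($u = \left(-4 - 5\right) + 1 = -9 + 1 = -8$)
$E = 0$ ($E = \left(-8\right) 0 = 0$)
$l{\left(L,s \right)} = L^{2}$ ($l{\left(L,s \right)} = L L + 0 = L^{2} + 0 = L^{2}$)
$\left(-226 - 473\right) l{\left(-10,-9 \right)} = \left(-226 - 473\right) \left(-10\right)^{2} = \left(-699\right) 100 = -69900$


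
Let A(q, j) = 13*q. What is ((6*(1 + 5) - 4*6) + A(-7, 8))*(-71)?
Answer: 5609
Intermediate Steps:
((6*(1 + 5) - 4*6) + A(-7, 8))*(-71) = ((6*(1 + 5) - 4*6) + 13*(-7))*(-71) = ((6*6 - 24) - 91)*(-71) = ((36 - 24) - 91)*(-71) = (12 - 91)*(-71) = -79*(-71) = 5609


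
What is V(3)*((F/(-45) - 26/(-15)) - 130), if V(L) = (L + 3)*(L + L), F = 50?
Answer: -23288/5 ≈ -4657.6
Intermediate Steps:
V(L) = 2*L*(3 + L) (V(L) = (3 + L)*(2*L) = 2*L*(3 + L))
V(3)*((F/(-45) - 26/(-15)) - 130) = (2*3*(3 + 3))*((50/(-45) - 26/(-15)) - 130) = (2*3*6)*((50*(-1/45) - 26*(-1/15)) - 130) = 36*((-10/9 + 26/15) - 130) = 36*(28/45 - 130) = 36*(-5822/45) = -23288/5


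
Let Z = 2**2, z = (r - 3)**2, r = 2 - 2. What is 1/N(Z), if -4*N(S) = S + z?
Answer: -4/13 ≈ -0.30769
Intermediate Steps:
r = 0
z = 9 (z = (0 - 3)**2 = (-3)**2 = 9)
Z = 4
N(S) = -9/4 - S/4 (N(S) = -(S + 9)/4 = -(9 + S)/4 = -9/4 - S/4)
1/N(Z) = 1/(-9/4 - 1/4*4) = 1/(-9/4 - 1) = 1/(-13/4) = -4/13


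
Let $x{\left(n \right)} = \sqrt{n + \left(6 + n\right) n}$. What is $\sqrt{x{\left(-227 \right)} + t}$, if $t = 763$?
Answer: $\sqrt{763 + 2 \sqrt{12485}} \approx 31.408$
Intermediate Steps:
$x{\left(n \right)} = \sqrt{n + n \left(6 + n\right)}$
$\sqrt{x{\left(-227 \right)} + t} = \sqrt{\sqrt{- 227 \left(7 - 227\right)} + 763} = \sqrt{\sqrt{\left(-227\right) \left(-220\right)} + 763} = \sqrt{\sqrt{49940} + 763} = \sqrt{2 \sqrt{12485} + 763} = \sqrt{763 + 2 \sqrt{12485}}$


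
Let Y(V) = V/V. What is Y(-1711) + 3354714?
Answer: 3354715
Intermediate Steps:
Y(V) = 1
Y(-1711) + 3354714 = 1 + 3354714 = 3354715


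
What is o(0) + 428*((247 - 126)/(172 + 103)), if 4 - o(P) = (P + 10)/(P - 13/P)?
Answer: 4808/25 ≈ 192.32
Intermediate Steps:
o(P) = 4 - (10 + P)/(P - 13/P) (o(P) = 4 - (P + 10)/(P - 13/P) = 4 - (10 + P)/(P - 13/P))
o(0) + 428*((247 - 126)/(172 + 103)) = (-52 - 10*0 + 3*0²)/(-13 + 0²) + 428*((247 - 126)/(172 + 103)) = (-52 + 0 + 3*0)/(-13 + 0) + 428*(121/275) = (-52 + 0 + 0)/(-13) + 428*(121*(1/275)) = -1/13*(-52) + 428*(11/25) = 4 + 4708/25 = 4808/25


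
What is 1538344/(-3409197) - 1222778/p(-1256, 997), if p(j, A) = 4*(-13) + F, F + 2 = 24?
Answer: 231591385497/5681995 ≈ 40759.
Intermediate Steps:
F = 22 (F = -2 + 24 = 22)
p(j, A) = -30 (p(j, A) = 4*(-13) + 22 = -52 + 22 = -30)
1538344/(-3409197) - 1222778/p(-1256, 997) = 1538344/(-3409197) - 1222778/(-30) = 1538344*(-1/3409197) - 1222778*(-1/30) = -1538344/3409197 + 611389/15 = 231591385497/5681995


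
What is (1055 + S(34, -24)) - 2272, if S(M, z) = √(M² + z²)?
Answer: -1217 + 2*√433 ≈ -1175.4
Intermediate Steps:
(1055 + S(34, -24)) - 2272 = (1055 + √(34² + (-24)²)) - 2272 = (1055 + √(1156 + 576)) - 2272 = (1055 + √1732) - 2272 = (1055 + 2*√433) - 2272 = -1217 + 2*√433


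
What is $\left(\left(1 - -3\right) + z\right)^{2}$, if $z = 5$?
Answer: $81$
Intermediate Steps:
$\left(\left(1 - -3\right) + z\right)^{2} = \left(\left(1 - -3\right) + 5\right)^{2} = \left(\left(1 + 3\right) + 5\right)^{2} = \left(4 + 5\right)^{2} = 9^{2} = 81$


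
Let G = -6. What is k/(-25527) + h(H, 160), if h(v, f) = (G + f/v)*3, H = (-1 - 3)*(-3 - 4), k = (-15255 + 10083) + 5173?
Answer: -153169/178689 ≈ -0.85718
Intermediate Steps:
k = 1 (k = -5172 + 5173 = 1)
H = 28 (H = -4*(-7) = 28)
h(v, f) = -18 + 3*f/v (h(v, f) = (-6 + f/v)*3 = -18 + 3*f/v)
k/(-25527) + h(H, 160) = 1/(-25527) + (-18 + 3*160/28) = 1*(-1/25527) + (-18 + 3*160*(1/28)) = -1/25527 + (-18 + 120/7) = -1/25527 - 6/7 = -153169/178689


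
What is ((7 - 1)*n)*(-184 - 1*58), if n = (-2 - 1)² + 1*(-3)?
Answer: -8712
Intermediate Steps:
n = 6 (n = (-3)² - 3 = 9 - 3 = 6)
((7 - 1)*n)*(-184 - 1*58) = ((7 - 1)*6)*(-184 - 1*58) = (6*6)*(-184 - 58) = 36*(-242) = -8712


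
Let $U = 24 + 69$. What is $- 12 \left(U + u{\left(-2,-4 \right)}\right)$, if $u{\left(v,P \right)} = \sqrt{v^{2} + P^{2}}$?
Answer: $-1116 - 24 \sqrt{5} \approx -1169.7$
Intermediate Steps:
$U = 93$
$u{\left(v,P \right)} = \sqrt{P^{2} + v^{2}}$
$- 12 \left(U + u{\left(-2,-4 \right)}\right) = - 12 \left(93 + \sqrt{\left(-4\right)^{2} + \left(-2\right)^{2}}\right) = - 12 \left(93 + \sqrt{16 + 4}\right) = - 12 \left(93 + \sqrt{20}\right) = - 12 \left(93 + 2 \sqrt{5}\right) = -1116 - 24 \sqrt{5}$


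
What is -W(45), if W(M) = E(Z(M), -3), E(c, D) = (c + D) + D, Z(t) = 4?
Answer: 2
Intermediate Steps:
E(c, D) = c + 2*D (E(c, D) = (D + c) + D = c + 2*D)
W(M) = -2 (W(M) = 4 + 2*(-3) = 4 - 6 = -2)
-W(45) = -1*(-2) = 2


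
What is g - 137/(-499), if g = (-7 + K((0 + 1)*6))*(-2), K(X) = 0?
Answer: 7123/499 ≈ 14.275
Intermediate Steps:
g = 14 (g = (-7 + 0)*(-2) = -7*(-2) = 14)
g - 137/(-499) = 14 - 137/(-499) = 14 - 137*(-1)/499 = 14 - 1*(-137/499) = 14 + 137/499 = 7123/499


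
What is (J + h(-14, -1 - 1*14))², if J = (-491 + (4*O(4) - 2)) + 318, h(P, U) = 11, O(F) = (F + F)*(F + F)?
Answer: 8464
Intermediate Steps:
O(F) = 4*F² (O(F) = (2*F)*(2*F) = 4*F²)
J = 81 (J = (-491 + (4*(4*4²) - 2)) + 318 = (-491 + (4*(4*16) - 2)) + 318 = (-491 + (4*64 - 2)) + 318 = (-491 + (256 - 2)) + 318 = (-491 + 254) + 318 = -237 + 318 = 81)
(J + h(-14, -1 - 1*14))² = (81 + 11)² = 92² = 8464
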